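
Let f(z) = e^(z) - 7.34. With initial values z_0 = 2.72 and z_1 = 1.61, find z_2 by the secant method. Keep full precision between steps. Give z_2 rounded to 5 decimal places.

f(z_0) = 7.840322, f(z_1) = -2.337189
z_2 = 1.610000 - (-2.337189)·(1.610000 - 2.720000)/(-2.337189 - (7.840322)) = 1.864903; f(z_2) = -0.884689

1.86490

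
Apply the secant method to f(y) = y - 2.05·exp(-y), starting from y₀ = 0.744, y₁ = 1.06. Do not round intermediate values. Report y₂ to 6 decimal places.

0.869420

Secant update: y_(k+1) = y_k − f(y_k)·(y_k − y_(k-1))/(f(y_k) − f(y_(k-1))).
f(y_0) = -0.230179, f(y_1) = 0.349766
y_2 = 1.060000 - (0.349766)·(1.060000 - 0.744000)/(0.349766 - (-0.230179)) = 0.869420; f(y_2) = 0.010071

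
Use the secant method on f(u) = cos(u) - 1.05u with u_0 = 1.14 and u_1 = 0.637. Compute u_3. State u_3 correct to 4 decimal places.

0.7177

Secant update: u_(k+1) = u_k − f(u_k)·(u_k − u_(k-1))/(f(u_k) − f(u_(k-1))).
f(u_0) = -0.779405, f(u_1) = 0.135034
u_2 = 0.637000 - (0.135034)·(0.637000 - 1.140000)/(0.135034 - (-0.779405)) = 0.711277; f(u_2) = 0.010688
u_3 = 0.711277 - (0.010688)·(0.711277 - 0.637000)/(0.010688 - (0.135034)) = 0.717661; f(u_3) = -0.000199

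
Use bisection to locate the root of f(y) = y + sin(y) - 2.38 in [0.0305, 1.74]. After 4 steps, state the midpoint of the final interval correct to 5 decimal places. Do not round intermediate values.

1.36605

f(0.030500) = -2.319005, f(1.740000) = 0.345719 (opposite signs)
step 1: m = 0.885250, f(m) = -0.720677 < 0 → root in [0.885250, 1.740000]
step 2: m = 1.312625, f(m) = -0.100517 < 0 → root in [1.312625, 1.740000]
step 3: m = 1.526312, f(m) = 0.145323 > 0 → root in [1.312625, 1.526312]
step 4: m = 1.419469, f(m) = 0.028041 > 0 → root in [1.312625, 1.419469]
Midpoint of [1.312625, 1.419469] = 1.366047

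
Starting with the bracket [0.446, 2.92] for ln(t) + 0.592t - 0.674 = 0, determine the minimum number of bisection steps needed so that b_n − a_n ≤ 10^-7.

25

Initial width b − a = 2.92 − 0.446 = 2.474000.
After n steps the width is (b−a)/2^n; need (b−a)/2^n ≤ 10^-7.
So n ≥ log₂(2.474000/10^-7) = log₂(24740000.0000) ≈ 24.5603.
Hence n = 25.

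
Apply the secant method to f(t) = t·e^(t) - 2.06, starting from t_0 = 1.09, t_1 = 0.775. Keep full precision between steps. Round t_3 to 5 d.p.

0.86735

f(t_0) = 1.181959, f(t_1) = -0.377791
t_2 = 0.775000 - (-0.377791)·(0.775000 - 1.090000)/(-0.377791 - (1.181959)) = 0.851297; f(t_2) = -0.065681
t_3 = 0.851297 - (-0.065681)·(0.851297 - 0.775000)/(-0.065681 - (-0.377791)) = 0.867353; f(t_3) = 0.004821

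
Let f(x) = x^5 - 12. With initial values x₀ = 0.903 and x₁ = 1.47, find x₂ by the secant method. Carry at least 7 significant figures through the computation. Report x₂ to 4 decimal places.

1.9349

f(x_0) = -11.399603, f(x_1) = -5.135851
x_2 = 1.470000 - (-5.135851)·(1.470000 - 0.903000)/(-5.135851 - (-11.399603)) = 1.934902; f(x_2) = 15.120293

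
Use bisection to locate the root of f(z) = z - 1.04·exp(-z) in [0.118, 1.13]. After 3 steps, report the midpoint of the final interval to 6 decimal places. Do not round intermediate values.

f(0.118000) = -0.806244, f(1.130000) = 0.794045 (opposite signs)
step 1: m = 0.624000, f(m) = 0.066771 > 0 → root in [0.118000, 0.624000]
step 2: m = 0.371000, f(m) = -0.346646 < 0 → root in [0.371000, 0.624000]
step 3: m = 0.497500, f(m) = -0.134871 < 0 → root in [0.497500, 0.624000]
Midpoint of [0.497500, 0.624000] = 0.560750

0.560750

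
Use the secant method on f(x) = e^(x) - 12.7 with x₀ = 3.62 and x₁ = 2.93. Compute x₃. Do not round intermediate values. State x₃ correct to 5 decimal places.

f(x_0) = 24.637568, f(x_1) = 6.027630
x_2 = 2.930000 - (6.027630)·(2.930000 - 3.620000)/(6.027630 - (24.637568)) = 2.706514; f(x_2) = 2.276971
x_3 = 2.706514 - (2.276971)·(2.706514 - 2.930000)/(2.276971 - (6.027630)) = 2.570838; f(x_3) = 0.376785

2.57084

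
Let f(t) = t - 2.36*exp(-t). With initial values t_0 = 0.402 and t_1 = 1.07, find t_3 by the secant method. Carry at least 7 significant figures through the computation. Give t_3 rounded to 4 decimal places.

f(t_0) = -1.176795, f(t_1) = 0.260500
t_2 = 1.070000 - (0.260500)·(1.070000 - 0.402000)/(0.260500 - (-1.176795)) = 0.948930; f(t_2) = 0.035243
t_3 = 0.948930 - (0.035243)·(0.948930 - 1.070000)/(0.035243 - (0.260500)) = 0.929987; f(t_3) = -0.001172

0.9300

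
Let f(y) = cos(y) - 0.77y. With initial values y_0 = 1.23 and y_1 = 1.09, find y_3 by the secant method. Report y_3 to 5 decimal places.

f(y_0) = -0.612862, f(y_1) = -0.376815
y_2 = 1.090000 - (-0.376815)·(1.090000 - 1.230000)/(-0.376815 - (-0.612862)) = 0.866511; f(y_2) = -0.019724
y_3 = 0.866511 - (-0.019724)·(0.866511 - 1.090000)/(-0.019724 - (-0.376815)) = 0.854166; f(y_3) = -0.000861

0.85417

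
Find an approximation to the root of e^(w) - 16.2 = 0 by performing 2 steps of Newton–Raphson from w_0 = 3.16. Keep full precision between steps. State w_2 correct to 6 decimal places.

2.786911

f'(w) = e^(w)
w_0 = 3.160000: f = 7.370596, f' = 23.570596 → w_1 = 3.160000 - (7.370596)/(23.570596) = 2.847297
w_1 = 2.847297: f = 1.041116, f' = 17.241116 → w_2 = 2.847297 - (1.041116)/(17.241116) = 2.786911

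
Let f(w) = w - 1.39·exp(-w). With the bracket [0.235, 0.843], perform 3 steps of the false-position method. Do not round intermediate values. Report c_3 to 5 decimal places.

0.69438

False-position update: c = (a·f(b) − b·f(a))/(f(b) − f(a)); replace the endpoint whose sign matches f(c).
f(0.235000) = -0.863893, f(0.843000) = 0.244720
step 1: c = 0.708788, f(c) = 0.024573 > 0 → new bracket [0.235000, 0.708788]
step 2: c = 0.695684, f(c) = 0.002444 > 0 → new bracket [0.235000, 0.695684]
step 3: c = 0.694384, f(c) = 0.000243 > 0 → new bracket [0.235000, 0.694384]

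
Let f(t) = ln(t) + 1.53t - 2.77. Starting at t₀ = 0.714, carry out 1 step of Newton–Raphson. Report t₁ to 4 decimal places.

f'(t) = 1/t + 1.53
t_0 = 0.714000: f = -2.014452, f' = 2.930560 → t_1 = 0.714000 - (-2.014452)/(2.930560) = 1.401395

1.4014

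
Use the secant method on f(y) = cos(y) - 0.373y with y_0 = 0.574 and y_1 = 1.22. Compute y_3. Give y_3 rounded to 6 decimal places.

Secant update: y_(k+1) = y_k − f(y_k)·(y_k − y_(k-1))/(f(y_k) − f(y_(k-1))).
f(y_0) = 0.625634, f(y_1) = -0.111414
y_2 = 1.220000 - (-0.111414)·(1.220000 - 0.574000)/(-0.111414 - (0.625634)) = 1.122349; f(y_2) = 0.014931
y_3 = 1.122349 - (0.014931)·(1.122349 - 1.220000)/(0.014931 - (-0.111414)) = 1.133889; f(y_3) = 0.000199

1.133889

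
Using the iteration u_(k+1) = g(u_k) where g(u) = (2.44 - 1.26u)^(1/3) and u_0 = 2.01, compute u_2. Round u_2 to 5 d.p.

u_1 = g(2.010000) = -0.452415
u_2 = g(-0.452415) = 1.443857

1.44386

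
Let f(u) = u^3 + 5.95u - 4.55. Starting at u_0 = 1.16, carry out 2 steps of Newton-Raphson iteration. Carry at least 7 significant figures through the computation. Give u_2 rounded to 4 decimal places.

f'(u) = 3u^2 + 5.95
u_0 = 1.160000: f = 3.912896, f' = 9.986800 → u_1 = 1.160000 - (3.912896)/(9.986800) = 0.768193
u_1 = 0.768193: f = 0.474076, f' = 7.720362 → u_2 = 0.768193 - (0.474076)/(7.720362) = 0.706787

0.7068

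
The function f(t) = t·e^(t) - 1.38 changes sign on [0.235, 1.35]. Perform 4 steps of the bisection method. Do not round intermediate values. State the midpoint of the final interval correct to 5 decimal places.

0.68797

f(0.235000) = -1.082746, f(1.350000) = 3.827524 (opposite signs)
step 1: m = 0.792500, f(m) = 0.370563 > 0 → root in [0.235000, 0.792500]
step 2: m = 0.513750, f(m) = -0.521242 < 0 → root in [0.513750, 0.792500]
step 3: m = 0.653125, f(m) = -0.124997 < 0 → root in [0.653125, 0.792500]
step 4: m = 0.722812, f(m) = 0.109152 > 0 → root in [0.653125, 0.722812]
Midpoint of [0.653125, 0.722812] = 0.687969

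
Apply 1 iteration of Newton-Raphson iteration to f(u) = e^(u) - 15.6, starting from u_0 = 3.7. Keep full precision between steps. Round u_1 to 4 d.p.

3.0857

Newton update: u ← u − f(u)/f'(u).
f'(u) = e^(u)
u_0 = 3.700000: f = 24.847304, f' = 40.447304 → u_1 = 3.700000 - (24.847304)/(40.447304) = 3.085687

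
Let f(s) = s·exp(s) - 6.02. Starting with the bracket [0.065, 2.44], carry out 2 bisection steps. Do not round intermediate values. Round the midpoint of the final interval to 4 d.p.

1.5494

f(0.065000) = -5.950635, f(2.440000) = 21.974219 (opposite signs)
step 1: m = 1.252500, f(m) = -1.637403 < 0 → root in [1.252500, 2.440000]
step 2: m = 1.846250, f(m) = 5.677867 > 0 → root in [1.252500, 1.846250]
Midpoint of [1.252500, 1.846250] = 1.549375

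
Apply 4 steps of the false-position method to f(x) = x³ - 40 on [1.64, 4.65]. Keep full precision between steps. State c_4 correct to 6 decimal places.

3.401849

f(1.640000) = -35.589056, f(4.650000) = 60.544625
step 1: c = 2.754314, f(c) = -19.105109 < 0 → new bracket [2.754314, 4.650000]
step 2: c = 3.209021, f(c) = -6.954106 < 0 → new bracket [3.209021, 4.650000]
step 3: c = 3.357479, f(c) = -2.152279 < 0 → new bracket [3.357479, 4.650000]
step 4: c = 3.401849, f(c) = -0.631855 < 0 → new bracket [3.401849, 4.650000]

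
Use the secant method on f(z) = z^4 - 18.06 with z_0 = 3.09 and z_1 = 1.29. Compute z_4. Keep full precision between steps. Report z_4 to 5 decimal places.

f(z_0) = 73.106214, f(z_1) = -15.290771
z_2 = 1.290000 - (-15.290771)·(1.290000 - 3.090000)/(-15.290771 - (73.106214)) = 1.601361; f(z_2) = -11.484070
z_3 = 1.601361 - (-11.484070)·(1.601361 - 1.290000)/(-11.484070 - (-15.290771)) = 2.540677; f(z_3) = 23.607518
z_4 = 2.540677 - (23.607518)·(2.540677 - 1.601361)/(23.607518 - (-11.484070)) = 1.908761; f(z_4) = -4.785852

1.90876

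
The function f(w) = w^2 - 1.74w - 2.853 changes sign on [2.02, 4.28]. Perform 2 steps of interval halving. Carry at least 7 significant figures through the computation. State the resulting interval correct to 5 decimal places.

[2.58500, 3.15000]

f(2.020000) = -2.287400, f(4.280000) = 8.018200 (opposite signs)
step 1: m = 3.150000, f(m) = 1.588500 > 0 → root in [2.020000, 3.150000]
step 2: m = 2.585000, f(m) = -0.668675 < 0 → root in [2.585000, 3.150000]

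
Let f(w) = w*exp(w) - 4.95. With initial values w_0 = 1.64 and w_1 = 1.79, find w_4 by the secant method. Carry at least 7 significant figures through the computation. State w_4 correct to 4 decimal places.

1.3225

f(w_0) = 3.504478, f(w_1) = 5.771120
w_2 = 1.790000 - (5.771120)·(1.790000 - 1.640000)/(5.771120 - (3.504478)) = 1.408083; f(w_2) = 0.806404
w_3 = 1.408083 - (0.806404)·(1.408083 - 1.790000)/(0.806404 - (5.771120)) = 1.346050; f(w_3) = 0.221818
w_4 = 1.346050 - (0.221818)·(1.346050 - 1.408083)/(0.221818 - (0.806404)) = 1.322512; f(w_4) = 0.013169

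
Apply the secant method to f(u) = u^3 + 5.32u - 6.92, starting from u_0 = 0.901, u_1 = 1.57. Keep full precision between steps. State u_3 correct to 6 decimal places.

f(u_0) = -1.395247, f(u_1) = 5.302293
u_2 = 1.570000 - (5.302293)·(1.570000 - 0.901000)/(5.302293 - (-1.395247)) = 1.040368; f(u_2) = -0.259187
u_3 = 1.040368 - (-0.259187)·(1.040368 - 1.570000)/(-0.259187 - (5.302293)) = 1.065051; f(u_3) = -0.045809

1.065051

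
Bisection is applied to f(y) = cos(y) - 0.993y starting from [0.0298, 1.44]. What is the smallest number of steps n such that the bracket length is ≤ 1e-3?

11

Initial width b − a = 1.44 − 0.0298 = 1.410200.
After n steps the width is (b−a)/2^n; need (b−a)/2^n ≤ 1e-3.
So n ≥ log₂(1.410200/1e-3) = log₂(1410.2000) ≈ 10.4617.
Hence n = 11.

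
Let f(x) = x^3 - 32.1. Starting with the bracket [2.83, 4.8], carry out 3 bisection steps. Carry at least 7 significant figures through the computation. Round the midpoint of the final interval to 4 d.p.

3.1994

f(2.830000) = -9.434813, f(4.800000) = 78.492000 (opposite signs)
step 1: m = 3.815000, f(m) = 23.424368 > 0 → root in [2.830000, 3.815000]
step 2: m = 3.322500, f(m) = 4.577098 > 0 → root in [2.830000, 3.322500]
step 3: m = 3.076250, f(m) = -2.988480 < 0 → root in [3.076250, 3.322500]
Midpoint of [3.076250, 3.322500] = 3.199375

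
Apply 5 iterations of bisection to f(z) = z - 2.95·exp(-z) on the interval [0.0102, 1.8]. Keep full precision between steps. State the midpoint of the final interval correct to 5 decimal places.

f(0.010200) = -2.909863, f(1.800000) = 1.312368 (opposite signs)
step 1: m = 0.905100, f(m) = -0.288179 < 0 → root in [0.905100, 1.800000]
step 2: m = 1.352550, f(m) = 0.589739 > 0 → root in [0.905100, 1.352550]
step 3: m = 1.128825, f(m) = 0.174757 > 0 → root in [0.905100, 1.128825]
step 4: m = 1.016962, f(m) = -0.050029 < 0 → root in [1.016962, 1.128825]
step 5: m = 1.072894, f(m) = 0.063943 > 0 → root in [1.016962, 1.072894]
Midpoint of [1.016962, 1.072894] = 1.044928

1.04493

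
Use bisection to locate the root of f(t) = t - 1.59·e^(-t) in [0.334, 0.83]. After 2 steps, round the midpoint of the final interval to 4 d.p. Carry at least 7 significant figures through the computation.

0.7680

f(0.334000) = -0.804526, f(0.830000) = 0.136682 (opposite signs)
step 1: m = 0.582000, f(m) = -0.306460 < 0 → root in [0.582000, 0.830000]
step 2: m = 0.706000, f(m) = -0.078847 < 0 → root in [0.706000, 0.830000]
Midpoint of [0.706000, 0.830000] = 0.768000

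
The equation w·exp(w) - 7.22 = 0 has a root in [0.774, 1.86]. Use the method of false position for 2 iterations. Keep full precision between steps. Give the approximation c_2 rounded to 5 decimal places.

1.50447

f(0.774000) = -5.541641, f(1.860000) = 4.728150
step 1: c = 1.360012, f(c) = -1.921066 < 0 → new bracket [1.360012, 1.860000]
step 2: c = 1.504467, f(c) = -0.447264 < 0 → new bracket [1.504467, 1.860000]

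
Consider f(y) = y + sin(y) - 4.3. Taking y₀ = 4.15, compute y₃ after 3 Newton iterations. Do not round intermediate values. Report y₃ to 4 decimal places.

5.1916

f'(y) = 1 + cos(y)
y_0 = 4.150000: f = -0.995984, f' = 0.466791 → y_1 = 4.150000 - (-0.995984)/(0.466791) = 6.283681
y_1 = 6.283681: f = 1.984177, f' = 2.000000 → y_2 = 6.283681 - (1.984177)/(2.000000) = 5.291593
y_2 = 5.291593: f = 0.154694, f' = 1.547358 → y_3 = 5.291593 - (0.154694)/(1.547358) = 5.191620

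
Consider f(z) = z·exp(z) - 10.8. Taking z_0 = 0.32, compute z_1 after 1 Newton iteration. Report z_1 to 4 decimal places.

6.0188

Newton update: z ← z − f(z)/f'(z).
f'(z) = (z + 1)·exp(z)
z_0 = 0.320000: f = -10.359319, f' = 1.817809 → z_1 = 0.320000 - (-10.359319)/(1.817809) = 6.018795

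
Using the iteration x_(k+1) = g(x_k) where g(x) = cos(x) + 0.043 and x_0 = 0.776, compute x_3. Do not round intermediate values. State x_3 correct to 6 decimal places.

0.760847

x_1 = g(0.776000) = 0.756721
x_2 = g(0.756721) = 0.770091
x_3 = g(0.770091) = 0.760847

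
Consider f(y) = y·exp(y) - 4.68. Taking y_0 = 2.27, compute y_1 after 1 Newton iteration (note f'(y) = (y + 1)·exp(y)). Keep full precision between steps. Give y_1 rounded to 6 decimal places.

1.723670

Newton update: y ← y − f(y)/f'(y).
y_0 = 2.270000: f = 17.292240, f' = 31.651641 → y_1 = 2.270000 - (17.292240)/(31.651641) = 1.723670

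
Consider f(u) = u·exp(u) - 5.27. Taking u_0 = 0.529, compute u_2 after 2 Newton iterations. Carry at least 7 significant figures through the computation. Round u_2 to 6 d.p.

Newton update: u ← u − f(u)/f'(u).
f'(u) = (u + 1)·exp(u)
u_0 = 0.529000: f = -4.372163, f' = 2.595071 → u_1 = 0.529000 - (-4.372163)/(2.595071) = 2.213795
u_1 = 2.213795: f = 14.987060, f' = 29.407437 → u_2 = 2.213795 - (14.987060)/(29.407437) = 1.704160

1.704160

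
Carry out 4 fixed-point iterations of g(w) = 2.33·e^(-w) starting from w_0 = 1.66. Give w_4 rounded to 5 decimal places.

1.38255

w_1 = g(1.660000) = 0.443024
w_2 = g(0.443024) = 1.496074
w_3 = g(1.496074) = 0.521938
w_4 = g(0.521938) = 1.382550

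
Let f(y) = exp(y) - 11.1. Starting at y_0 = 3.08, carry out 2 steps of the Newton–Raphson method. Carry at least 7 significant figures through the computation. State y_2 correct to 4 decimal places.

2.4227

f'(y) = exp(y)
y_0 = 3.080000: f = 10.658402, f' = 21.758402 → y_1 = 3.080000 - (10.658402)/(21.758402) = 2.590148
y_1 = 2.590148: f = 2.231741, f' = 13.331741 → y_2 = 2.590148 - (2.231741)/(13.331741) = 2.422747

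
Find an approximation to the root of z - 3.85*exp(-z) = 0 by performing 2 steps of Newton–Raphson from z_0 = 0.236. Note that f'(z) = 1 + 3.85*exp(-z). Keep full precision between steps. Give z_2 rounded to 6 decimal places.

z_0 = 0.236000: f = -2.804656, f' = 4.040656 → z_1 = 0.236000 - (-2.804656)/(4.040656) = 0.930109
z_1 = 0.930109: f = -0.588757, f' = 2.518866 → z_2 = 0.930109 - (-0.588757)/(2.518866) = 1.163848

1.163848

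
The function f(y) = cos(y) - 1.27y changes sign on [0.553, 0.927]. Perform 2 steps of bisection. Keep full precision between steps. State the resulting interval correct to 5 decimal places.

[0.55300, 0.64650]

f(0.553000) = 0.148643, f(0.927000) = -0.577054 (opposite signs)
step 1: m = 0.740000, f(m) = -0.201331 < 0 → root in [0.553000, 0.740000]
step 2: m = 0.646500, f(m) = -0.022858 < 0 → root in [0.553000, 0.646500]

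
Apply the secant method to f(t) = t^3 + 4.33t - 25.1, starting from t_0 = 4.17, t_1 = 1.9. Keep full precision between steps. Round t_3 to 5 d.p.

2.49019

f(t_0) = 65.467813, f(t_1) = -10.014000
t_2 = 1.900000 - (-10.014000)·(1.900000 - 4.170000)/(-10.014000 - (65.467813)) = 2.201156; f(t_2) = -4.904206
t_3 = 2.201156 - (-4.904206)·(2.201156 - 1.900000)/(-4.904206 - (-10.014000)) = 2.490195; f(t_3) = 1.124414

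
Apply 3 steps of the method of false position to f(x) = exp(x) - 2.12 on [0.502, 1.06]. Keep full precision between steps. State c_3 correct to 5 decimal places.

False-position update: c = (a·f(b) − b·f(a))/(f(b) − f(a)); replace the endpoint whose sign matches f(c).
f(0.502000) = -0.467978, f(1.060000) = 0.766371
step 1: c = 0.713554, f(c) = -0.078767 < 0 → new bracket [0.713554, 1.060000]
step 2: c = 0.745843, f(c) = -0.011782 < 0 → new bracket [0.745843, 1.060000]
step 3: c = 0.750600, f(c) = -0.001730 < 0 → new bracket [0.750600, 1.060000]

0.75060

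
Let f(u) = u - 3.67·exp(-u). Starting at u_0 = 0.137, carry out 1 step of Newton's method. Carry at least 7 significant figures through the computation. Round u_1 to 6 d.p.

f'(u) = 1 + 3.67·exp(-u)
u_0 = 0.137000: f = -3.063131, f' = 4.200131 → u_1 = 0.137000 - (-3.063131)/(4.200131) = 0.866294

0.866294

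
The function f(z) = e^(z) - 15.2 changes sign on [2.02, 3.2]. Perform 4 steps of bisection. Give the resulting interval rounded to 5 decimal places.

[2.68375, 2.75750]

f(2.020000) = -7.661675, f(3.200000) = 9.332530 (opposite signs)
step 1: m = 2.610000, f(m) = -1.600949 < 0 → root in [2.610000, 3.200000]
step 2: m = 2.905000, f(m) = 3.065244 > 0 → root in [2.610000, 2.905000]
step 3: m = 2.757500, f(m) = 0.560393 > 0 → root in [2.610000, 2.757500]
step 4: m = 2.683750, f(m) = -0.560110 < 0 → root in [2.683750, 2.757500]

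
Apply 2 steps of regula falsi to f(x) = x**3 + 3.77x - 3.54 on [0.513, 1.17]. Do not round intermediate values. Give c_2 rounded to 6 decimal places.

0.795406

f(0.513000) = -1.470984, f(1.170000) = 2.472513
step 1: c = 0.758071, f(c) = -0.246431 < 0 → new bracket [0.758071, 1.170000]
step 2: c = 0.795406, f(c) = -0.038089 < 0 → new bracket [0.795406, 1.170000]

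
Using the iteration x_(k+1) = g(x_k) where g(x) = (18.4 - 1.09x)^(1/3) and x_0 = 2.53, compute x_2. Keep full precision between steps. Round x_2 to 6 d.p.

2.502610

x_1 = g(2.530000) = 2.500922
x_2 = g(2.500922) = 2.502610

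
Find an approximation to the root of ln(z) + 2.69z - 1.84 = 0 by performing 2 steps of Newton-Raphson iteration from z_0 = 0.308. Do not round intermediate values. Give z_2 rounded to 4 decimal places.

Newton update: z ← z − f(z)/f'(z).
f'(z) = 1/z + 2.69
z_0 = 0.308000: f = -2.189135, f' = 5.936753 → z_1 = 0.308000 - (-2.189135)/(5.936753) = 0.676743
z_1 = 0.676743: f = -0.410026, f' = 4.167666 → z_2 = 0.676743 - (-0.410026)/(4.167666) = 0.775125

0.7751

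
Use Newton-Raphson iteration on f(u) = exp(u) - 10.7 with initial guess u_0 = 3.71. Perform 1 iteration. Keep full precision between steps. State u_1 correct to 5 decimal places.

Newton update: u ← u − f(u)/f'(u).
f'(u) = exp(u)
u_0 = 3.710000: f = 30.153807, f' = 40.853807 → u_1 = 3.710000 - (30.153807)/(40.853807) = 2.971909

2.97191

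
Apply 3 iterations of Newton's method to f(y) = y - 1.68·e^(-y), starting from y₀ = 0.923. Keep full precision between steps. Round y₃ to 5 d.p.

Newton update: y ← y − f(y)/f'(y).
f'(y) = 1 + 1.68·e^(-y)
y_0 = 0.923000: f = 0.255494, f' = 1.667506 → y_1 = 0.923000 - (0.255494)/(1.667506) = 0.769781
y_1 = 0.769781: f = -0.008251, f' = 1.778032 → y_2 = 0.769781 - (-0.008251)/(1.778032) = 0.774422
y_2 = 0.774422: f = -0.000008, f' = 1.774430 → y_3 = 0.774422 - (-0.000008)/(1.774430) = 0.774426

0.77443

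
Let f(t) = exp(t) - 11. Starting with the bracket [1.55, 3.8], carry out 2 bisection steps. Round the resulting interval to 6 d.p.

[2.112500, 2.675000]

f(1.550000) = -6.288530, f(3.800000) = 33.701184 (opposite signs)
step 1: m = 2.675000, f(m) = 3.512350 > 0 → root in [1.550000, 2.675000]
step 2: m = 2.112500, f(m) = -2.731112 < 0 → root in [2.112500, 2.675000]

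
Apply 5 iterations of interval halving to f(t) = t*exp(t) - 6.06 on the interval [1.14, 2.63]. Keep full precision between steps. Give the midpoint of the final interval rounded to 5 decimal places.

f(1.140000) = -2.495484, f(2.630000) = 30.428015 (opposite signs)
step 1: m = 1.885000, f(m) = 6.355278 > 0 → root in [1.140000, 1.885000]
step 2: m = 1.512500, f(m) = 0.803818 > 0 → root in [1.140000, 1.512500]
step 3: m = 1.326250, f(m) = -1.064161 < 0 → root in [1.326250, 1.512500]
step 4: m = 1.419375, f(m) = -0.191544 < 0 → root in [1.419375, 1.512500]
step 5: m = 1.465937, f(m) = 0.289858 > 0 → root in [1.419375, 1.465937]
Midpoint of [1.419375, 1.465937] = 1.442656

1.44266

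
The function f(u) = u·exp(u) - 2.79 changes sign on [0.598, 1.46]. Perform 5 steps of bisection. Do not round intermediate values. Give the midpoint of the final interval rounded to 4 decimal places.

1.0155

f(0.598000) = -1.702550, f(1.460000) = 3.496701 (opposite signs)
step 1: m = 1.029000, f(m) = 0.089416 > 0 → root in [0.598000, 1.029000]
step 2: m = 0.813500, f(m) = -0.954915 < 0 → root in [0.813500, 1.029000]
step 3: m = 0.921250, f(m) = -0.475425 < 0 → root in [0.921250, 1.029000]
step 4: m = 0.975125, f(m) = -0.204457 < 0 → root in [0.975125, 1.029000]
step 5: m = 1.002062, f(m) = -0.060488 < 0 → root in [1.002062, 1.029000]
Midpoint of [1.002062, 1.029000] = 1.015531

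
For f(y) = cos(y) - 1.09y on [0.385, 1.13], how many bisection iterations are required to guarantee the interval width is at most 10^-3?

10

Initial width b − a = 1.13 − 0.385 = 0.745000.
After n steps the width is (b−a)/2^n; need (b−a)/2^n ≤ 10^-3.
So n ≥ log₂(0.745000/10^-3) = log₂(745.0000) ≈ 9.5411.
Hence n = 10.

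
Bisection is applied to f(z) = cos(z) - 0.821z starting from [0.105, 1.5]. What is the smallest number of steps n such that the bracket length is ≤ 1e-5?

Initial width b − a = 1.5 − 0.105 = 1.395000.
After n steps the width is (b−a)/2^n; need (b−a)/2^n ≤ 1e-5.
So n ≥ log₂(1.395000/1e-5) = log₂(139500.0000) ≈ 17.0899.
Hence n = 18.

18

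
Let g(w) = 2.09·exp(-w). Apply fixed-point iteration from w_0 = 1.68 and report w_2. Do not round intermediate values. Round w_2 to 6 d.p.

w_1 = g(1.680000) = 0.389522
w_2 = g(0.389522) = 1.415726

1.415726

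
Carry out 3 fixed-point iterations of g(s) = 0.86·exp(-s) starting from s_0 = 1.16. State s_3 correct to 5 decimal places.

0.44593

s_1 = g(1.160000) = 0.269598
s_2 = g(0.269598) = 0.656770
s_3 = g(0.656770) = 0.445930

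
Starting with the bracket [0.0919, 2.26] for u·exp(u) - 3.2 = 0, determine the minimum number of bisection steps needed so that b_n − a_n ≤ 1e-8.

28

Initial width b − a = 2.26 − 0.0919 = 2.168100.
After n steps the width is (b−a)/2^n; need (b−a)/2^n ≤ 1e-8.
So n ≥ log₂(2.168100/1e-8) = log₂(216810000.0000) ≈ 27.6919.
Hence n = 28.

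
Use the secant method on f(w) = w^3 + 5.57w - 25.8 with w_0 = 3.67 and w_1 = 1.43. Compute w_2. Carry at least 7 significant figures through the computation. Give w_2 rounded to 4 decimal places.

Secant update: w_(k+1) = w_k − f(w_k)·(w_k − w_(k-1))/(f(w_k) − f(w_(k-1))).
f(w_0) = 44.072763, f(w_1) = -14.910693
w_2 = 1.430000 - (-14.910693)·(1.430000 - 3.670000)/(-14.910693 - (44.072763)) = 1.996260; f(w_2) = -6.725634

1.9963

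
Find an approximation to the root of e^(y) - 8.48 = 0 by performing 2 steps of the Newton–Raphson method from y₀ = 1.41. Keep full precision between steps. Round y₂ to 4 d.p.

2.1902

f'(y) = e^(y)
y_0 = 1.410000: f = -4.384045, f' = 4.095955 → y_1 = 1.410000 - (-4.384045)/(4.095955) = 2.480335
y_1 = 2.480335: f = 3.465266, f' = 11.945266 → y_2 = 2.480335 - (3.465266)/(11.945266) = 2.190240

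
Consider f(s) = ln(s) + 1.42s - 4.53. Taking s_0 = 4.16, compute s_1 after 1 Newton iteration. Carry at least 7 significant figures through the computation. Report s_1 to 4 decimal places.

2.4720

f'(s) = 1/s + 1.42
s_0 = 4.160000: f = 2.802715, f' = 1.660385 → s_1 = 4.160000 - (2.802715)/(1.660385) = 2.472009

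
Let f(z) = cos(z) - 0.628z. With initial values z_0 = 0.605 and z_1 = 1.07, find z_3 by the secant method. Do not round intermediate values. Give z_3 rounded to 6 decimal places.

0.939376

f(z_0) = 0.442562, f(z_1) = -0.191836
z_2 = 1.070000 - (-0.191836)·(1.070000 - 0.605000)/(-0.191836 - (0.442562)) = 0.929389; f(z_2) = 0.014668
z_3 = 0.929389 - (0.014668)·(0.929389 - 1.070000)/(0.014668 - (-0.191836)) = 0.939376; f(z_3) = 0.000363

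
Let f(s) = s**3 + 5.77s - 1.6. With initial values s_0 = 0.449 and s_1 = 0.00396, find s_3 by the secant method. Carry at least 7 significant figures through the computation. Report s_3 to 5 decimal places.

0.27389

f(s_0) = 1.081249, f(s_1) = -1.577151
s_2 = 0.003960 - (-1.577151)·(0.003960 - 0.449000)/(-1.577151 - (1.081249)) = 0.267989; f(s_2) = -0.034456
s_3 = 0.267989 - (-0.034456)·(0.267989 - 0.003960)/(-0.034456 - (-1.577151)) = 0.273886; f(s_3) = 0.000869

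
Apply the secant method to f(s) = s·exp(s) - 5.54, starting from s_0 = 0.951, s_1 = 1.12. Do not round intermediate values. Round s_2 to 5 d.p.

1.48672

f(s_0) = -3.078530, f(s_1) = -2.107363
s_2 = 1.120000 - (-2.107363)·(1.120000 - 0.951000)/(-2.107363 - (-3.078530)) = 1.486718; f(s_2) = 1.035096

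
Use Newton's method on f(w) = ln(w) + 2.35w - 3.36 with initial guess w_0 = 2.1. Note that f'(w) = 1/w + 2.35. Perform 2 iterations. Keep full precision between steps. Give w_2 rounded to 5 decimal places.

1.31358

w_0 = 2.100000: f = 2.316937, f' = 2.826190 → w_1 = 2.100000 - (2.316937)/(2.826190) = 1.280191
w_1 = 1.280191: f = -0.104543, f' = 3.131134 → w_2 = 1.280191 - (-0.104543)/(3.131134) = 1.313579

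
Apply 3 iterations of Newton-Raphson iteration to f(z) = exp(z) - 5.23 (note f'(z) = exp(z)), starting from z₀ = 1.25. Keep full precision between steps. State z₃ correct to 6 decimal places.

1.654420

z_0 = 1.250000: f = -1.739657, f' = 3.490343 → z_1 = 1.250000 - (-1.739657)/(3.490343) = 1.748420
z_1 = 1.748420: f = 0.515518, f' = 5.745518 → z_2 = 1.748420 - (0.515518)/(5.745518) = 1.658695
z_2 = 1.658695: f = 0.022451, f' = 5.252451 → z_3 = 1.658695 - (0.022451)/(5.252451) = 1.654420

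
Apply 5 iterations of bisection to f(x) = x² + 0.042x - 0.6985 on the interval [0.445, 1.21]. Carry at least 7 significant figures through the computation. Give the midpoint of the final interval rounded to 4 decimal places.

0.8155

f(0.445000) = -0.481785, f(1.210000) = 0.816420 (opposite signs)
step 1: m = 0.827500, f(m) = 0.021011 > 0 → root in [0.445000, 0.827500]
step 2: m = 0.636250, f(m) = -0.266963 < 0 → root in [0.636250, 0.827500]
step 3: m = 0.731875, f(m) = -0.132120 < 0 → root in [0.731875, 0.827500]
step 4: m = 0.779688, f(m) = -0.057841 < 0 → root in [0.779688, 0.827500]
step 5: m = 0.803594, f(m) = -0.018986 < 0 → root in [0.803594, 0.827500]
Midpoint of [0.803594, 0.827500] = 0.815547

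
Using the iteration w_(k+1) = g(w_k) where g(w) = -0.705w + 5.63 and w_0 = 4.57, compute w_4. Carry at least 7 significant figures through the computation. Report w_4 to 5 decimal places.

w_1 = g(4.570000) = 2.408150
w_2 = g(2.408150) = 3.932254
w_3 = g(3.932254) = 2.857761
w_4 = g(2.857761) = 3.615279

3.61528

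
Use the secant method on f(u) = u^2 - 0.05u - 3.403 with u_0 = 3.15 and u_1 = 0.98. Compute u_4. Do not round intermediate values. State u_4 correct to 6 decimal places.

f(u_0) = 6.362000, f(u_1) = -2.491600
u_2 = 0.980000 - (-2.491600)·(0.980000 - 3.150000)/(-2.491600 - (6.362000)) = 1.590686; f(u_2) = -0.952251
u_3 = 1.590686 - (-0.952251)·(1.590686 - 0.980000)/(-0.952251 - (-2.491600)) = 1.968461; f(u_3) = 0.373416
u_4 = 1.968461 - (0.373416)·(1.968461 - 1.590686)/(0.373416 - (-0.952251)) = 1.862049; f(u_4) = -0.028876

1.862049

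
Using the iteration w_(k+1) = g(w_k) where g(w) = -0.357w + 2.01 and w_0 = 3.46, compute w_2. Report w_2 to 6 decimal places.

w_1 = g(3.460000) = 0.774780
w_2 = g(0.774780) = 1.733404

1.733404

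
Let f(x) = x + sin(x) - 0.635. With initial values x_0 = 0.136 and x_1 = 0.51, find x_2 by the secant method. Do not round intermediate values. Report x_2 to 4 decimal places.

f(x_0) = -0.363419, f(x_1) = 0.363177
x_2 = 0.510000 - (0.363177)·(0.510000 - 0.136000)/(0.363177 - (-0.363419)) = 0.323062; f(x_2) = 0.005534

0.3231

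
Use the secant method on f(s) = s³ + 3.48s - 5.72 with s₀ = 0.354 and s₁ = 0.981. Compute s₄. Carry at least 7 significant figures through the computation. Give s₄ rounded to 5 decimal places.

Secant update: s_(k+1) = s_k − f(s_k)·(s_k − s_(k-1))/(f(s_k) − f(s_(k-1))).
f(s_0) = -4.443718, f(s_1) = -1.362044
s_2 = 0.981000 - (-1.362044)·(0.981000 - 0.354000)/(-1.362044 - (-4.443718)) = 1.258123; f(s_2) = 0.649714
s_3 = 1.258123 - (0.649714)·(1.258123 - 0.981000)/(0.649714 - (-1.362044)) = 1.168624; f(s_3) = -0.057223
s_4 = 1.168624 - (-0.057223)·(1.168624 - 1.258123)/(-0.057223 - (0.649714)) = 1.175868; f(s_4) = -0.002147

1.17587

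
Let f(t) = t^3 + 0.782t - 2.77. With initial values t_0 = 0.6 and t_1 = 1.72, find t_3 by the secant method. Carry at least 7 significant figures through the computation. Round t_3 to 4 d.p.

1.1550

f(t_0) = -2.084800, f(t_1) = 3.663488
t_2 = 1.720000 - (3.663488)·(1.720000 - 0.600000)/(3.663488 - (-2.084800)) = 1.006204; f(t_2) = -0.964422
t_3 = 1.006204 - (-0.964422)·(1.006204 - 1.720000)/(-0.964422 - (3.663488)) = 1.154954; f(t_3) = -0.326213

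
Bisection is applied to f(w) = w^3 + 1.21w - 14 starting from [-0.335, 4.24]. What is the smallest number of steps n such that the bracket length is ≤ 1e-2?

Initial width b − a = 4.24 − -0.335 = 4.575000.
After n steps the width is (b−a)/2^n; need (b−a)/2^n ≤ 1e-2.
So n ≥ log₂(4.575000/1e-2) = log₂(457.5000) ≈ 8.8376.
Hence n = 9.

9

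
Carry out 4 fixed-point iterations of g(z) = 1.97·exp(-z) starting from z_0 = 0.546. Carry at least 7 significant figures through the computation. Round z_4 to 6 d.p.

z_1 = g(0.546000) = 1.141147
z_2 = g(1.141147) = 0.629321
z_3 = g(0.629321) = 1.049918
z_4 = g(1.049918) = 0.689434

0.689434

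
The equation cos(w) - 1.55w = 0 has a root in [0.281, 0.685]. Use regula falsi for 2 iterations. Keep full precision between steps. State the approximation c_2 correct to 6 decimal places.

0.549805

False-position update: c = (a·f(b) − b·f(a))/(f(b) − f(a)); replace the endpoint whose sign matches f(c).
f(0.281000) = 0.525229, f(0.685000) = -0.287331
step 1: c = 0.542141, f(c) = 0.016288 > 0 → new bracket [0.542141, 0.685000]
step 2: c = 0.549805, f(c) = 0.000430 > 0 → new bracket [0.549805, 0.685000]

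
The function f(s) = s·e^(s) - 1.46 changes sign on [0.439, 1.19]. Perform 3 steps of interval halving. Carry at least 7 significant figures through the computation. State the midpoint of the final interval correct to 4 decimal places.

f(0.439000) = -0.779043, f(1.190000) = 2.451627 (opposite signs)
step 1: m = 0.814500, f(m) = 0.379179 > 0 → root in [0.439000, 0.814500]
step 2: m = 0.626750, f(m) = -0.287026 < 0 → root in [0.626750, 0.814500]
step 3: m = 0.720625, f(m) = 0.021402 > 0 → root in [0.626750, 0.720625]
Midpoint of [0.626750, 0.720625] = 0.673687

0.6737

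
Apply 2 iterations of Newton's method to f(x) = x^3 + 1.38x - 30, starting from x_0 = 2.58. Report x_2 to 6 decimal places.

f'(x) = 3x^2 + 1.38
x_0 = 2.580000: f = -9.266088, f' = 21.349200 → x_1 = 2.580000 - (-9.266088)/(21.349200) = 3.014025
x_1 = 3.014025: f = 1.539805, f' = 28.633041 → x_2 = 3.014025 - (1.539805)/(28.633041) = 2.960248

2.960248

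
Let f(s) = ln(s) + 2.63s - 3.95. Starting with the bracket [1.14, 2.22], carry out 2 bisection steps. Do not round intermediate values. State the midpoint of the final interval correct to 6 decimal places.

1.275000

f(1.140000) = -0.820772, f(2.220000) = 2.686107 (opposite signs)
step 1: m = 1.680000, f(m) = 0.987194 > 0 → root in [1.140000, 1.680000]
step 2: m = 1.410000, f(m) = 0.101890 > 0 → root in [1.140000, 1.410000]
Midpoint of [1.140000, 1.410000] = 1.275000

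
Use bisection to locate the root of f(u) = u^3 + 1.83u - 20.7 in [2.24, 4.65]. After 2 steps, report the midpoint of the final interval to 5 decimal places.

2.54125

f(2.240000) = -5.361376, f(4.650000) = 88.354125 (opposite signs)
step 1: m = 3.445000, f(m) = 26.489696 > 0 → root in [2.240000, 3.445000]
step 2: m = 2.842500, f(m) = 7.468624 > 0 → root in [2.240000, 2.842500]
Midpoint of [2.240000, 2.842500] = 2.541250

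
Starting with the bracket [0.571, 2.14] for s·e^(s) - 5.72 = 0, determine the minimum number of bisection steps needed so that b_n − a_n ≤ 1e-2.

Initial width b − a = 2.14 − 0.571 = 1.569000.
After n steps the width is (b−a)/2^n; need (b−a)/2^n ≤ 1e-2.
So n ≥ log₂(1.569000/1e-2) = log₂(156.9000) ≈ 7.2937.
Hence n = 8.

8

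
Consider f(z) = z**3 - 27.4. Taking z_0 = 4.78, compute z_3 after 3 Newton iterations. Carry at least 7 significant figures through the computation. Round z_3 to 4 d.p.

3.0171

f'(z) = 3z**2
z_0 = 4.780000: f = 81.815352, f' = 68.545200 → z_1 = 4.780000 - (81.815352)/(68.545200) = 3.586403
z_1 = 3.586403: f = 18.729339, f' = 38.586857 → z_2 = 3.586403 - (18.729339)/(38.586857) = 3.101022
z_2 = 3.101022: f = 2.420462, f' = 28.849005 → z_3 = 3.101022 - (2.420462)/(28.849005) = 3.017121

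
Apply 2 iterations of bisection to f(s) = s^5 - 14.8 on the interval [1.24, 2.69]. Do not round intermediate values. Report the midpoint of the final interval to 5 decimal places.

1.78375

f(1.240000) = -11.868375, f(2.690000) = 126.051475 (opposite signs)
step 1: m = 1.965000, f(m) = 14.496300 > 0 → root in [1.240000, 1.965000]
step 2: m = 1.602500, f(m) = -4.232064 < 0 → root in [1.602500, 1.965000]
Midpoint of [1.602500, 1.965000] = 1.783750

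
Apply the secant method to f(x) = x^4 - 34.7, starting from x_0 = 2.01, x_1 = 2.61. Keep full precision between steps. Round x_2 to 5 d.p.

2.37655

f(x_0) = -18.377592, f(x_1) = 11.704706
x_2 = 2.610000 - (11.704706)·(2.610000 - 2.010000)/(11.704706 - (-18.377592)) = 2.376546; f(x_2) = -2.800409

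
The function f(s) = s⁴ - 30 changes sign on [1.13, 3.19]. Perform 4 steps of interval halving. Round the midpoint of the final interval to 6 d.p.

f(1.130000) = -28.369526, f(3.190000) = 73.553011 (opposite signs)
step 1: m = 2.160000, f(m) = -8.232177 < 0 → root in [2.160000, 3.190000]
step 2: m = 2.675000, f(m) = 21.202969 > 0 → root in [2.160000, 2.675000]
step 3: m = 2.417500, f(m) = 4.155916 > 0 → root in [2.160000, 2.417500]
step 4: m = 2.288750, f(m) = -2.559411 < 0 → root in [2.288750, 2.417500]
Midpoint of [2.288750, 2.417500] = 2.353125

2.353125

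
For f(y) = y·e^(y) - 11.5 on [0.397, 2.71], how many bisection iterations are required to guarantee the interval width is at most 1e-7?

25

Initial width b − a = 2.71 − 0.397 = 2.313000.
After n steps the width is (b−a)/2^n; need (b−a)/2^n ≤ 1e-7.
So n ≥ log₂(2.313000/1e-7) = log₂(23130000.0000) ≈ 24.4633.
Hence n = 25.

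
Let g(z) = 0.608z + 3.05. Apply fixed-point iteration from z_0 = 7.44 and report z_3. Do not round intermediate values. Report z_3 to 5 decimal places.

7.70406

z_1 = g(7.440000) = 7.573520
z_2 = g(7.573520) = 7.654700
z_3 = g(7.654700) = 7.704058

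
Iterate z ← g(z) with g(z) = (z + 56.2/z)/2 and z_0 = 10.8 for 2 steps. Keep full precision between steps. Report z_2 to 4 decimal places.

z_1 = g(10.800000) = 8.001852
z_2 = g(8.001852) = 7.512613

7.5126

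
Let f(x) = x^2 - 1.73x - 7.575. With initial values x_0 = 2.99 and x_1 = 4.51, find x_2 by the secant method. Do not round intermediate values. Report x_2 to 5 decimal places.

3.64990

Secant update: x_(k+1) = x_k − f(x_k)·(x_k − x_(k-1))/(f(x_k) − f(x_(k-1))).
f(x_0) = -3.807600, f(x_1) = 4.962800
x_2 = 4.510000 - (4.962800)·(4.510000 - 2.990000)/(4.962800 - (-3.807600)) = 3.649896; f(x_2) = -0.567579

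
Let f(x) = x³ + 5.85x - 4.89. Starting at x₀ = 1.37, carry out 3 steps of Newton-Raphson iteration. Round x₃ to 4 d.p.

f'(x) = 3x² + 5.85
x_0 = 1.370000: f = 5.695853, f' = 11.480700 → x_1 = 1.370000 - (5.695853)/(11.480700) = 0.873876
x_1 = 0.873876: f = 0.889517, f' = 8.140977 → x_2 = 0.873876 - (0.889517)/(8.140977) = 0.764612
x_2 = 0.764612: f = 0.029994, f' = 7.603893 → x_3 = 0.764612 - (0.029994)/(7.603893) = 0.760667

0.7607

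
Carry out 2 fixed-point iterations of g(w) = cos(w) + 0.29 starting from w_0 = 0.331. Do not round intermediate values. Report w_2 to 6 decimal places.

w_1 = g(0.331000) = 1.235718
w_2 = g(1.235718) = 0.618843

0.618843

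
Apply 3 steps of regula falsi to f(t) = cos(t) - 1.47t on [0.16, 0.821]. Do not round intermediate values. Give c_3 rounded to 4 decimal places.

0.5719

f(0.160000) = 0.752027, f(0.821000) = -0.525380
step 1: c = 0.549140, f(c) = 0.045738 > 0 → new bracket [0.549140, 0.821000]
step 2: c = 0.570912, f(c) = 0.002168 > 0 → new bracket [0.570912, 0.821000]
step 3: c = 0.571940, f(c) = 0.000101 > 0 → new bracket [0.571940, 0.821000]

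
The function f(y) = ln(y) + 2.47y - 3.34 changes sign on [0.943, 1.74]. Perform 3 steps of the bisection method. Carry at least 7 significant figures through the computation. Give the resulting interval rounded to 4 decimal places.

[1.2419, 1.3415]

f(0.943000) = -1.069479, f(1.740000) = 1.511685 (opposite signs)
step 1: m = 1.341500, f(m) = 0.267293 > 0 → root in [0.943000, 1.341500]
step 2: m = 1.142250, f(m) = -0.385642 < 0 → root in [1.142250, 1.341500]
step 3: m = 1.241875, f(m) = -0.055946 < 0 → root in [1.241875, 1.341500]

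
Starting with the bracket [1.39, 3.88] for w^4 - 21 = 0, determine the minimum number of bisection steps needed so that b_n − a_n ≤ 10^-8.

28

Initial width b − a = 3.88 − 1.39 = 2.490000.
After n steps the width is (b−a)/2^n; need (b−a)/2^n ≤ 10^-8.
So n ≥ log₂(2.490000/10^-8) = log₂(249000000.0000) ≈ 27.8916.
Hence n = 28.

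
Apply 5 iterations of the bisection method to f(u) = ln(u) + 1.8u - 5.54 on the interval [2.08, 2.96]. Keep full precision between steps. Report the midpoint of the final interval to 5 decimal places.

2.56125

f(2.080000) = -1.063632, f(2.960000) = 0.873189 (opposite signs)
step 1: m = 2.520000, f(m) = -0.079741 < 0 → root in [2.520000, 2.960000]
step 2: m = 2.740000, f(m) = 0.399958 > 0 → root in [2.520000, 2.740000]
step 3: m = 2.630000, f(m) = 0.160984 > 0 → root in [2.520000, 2.630000]
step 4: m = 2.575000, f(m) = 0.040850 > 0 → root in [2.520000, 2.575000]
step 5: m = 2.547500, f(m) = -0.019388 < 0 → root in [2.547500, 2.575000]
Midpoint of [2.547500, 2.575000] = 2.561250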